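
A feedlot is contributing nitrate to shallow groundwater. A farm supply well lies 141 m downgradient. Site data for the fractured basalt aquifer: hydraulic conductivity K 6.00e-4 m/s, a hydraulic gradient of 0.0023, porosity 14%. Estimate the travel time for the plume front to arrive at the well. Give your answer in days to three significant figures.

K = 6.00e-4 m/s × 86400 s/d = 51.84 m/d
Specific discharge q = 51.84 × 0.0023 = 0.1192 m/d
v_s = q/n_e = 0.1192/0.14 = 0.8517 m/d
t = L / v = 141 / 0.8517 = 165.6 d

166 days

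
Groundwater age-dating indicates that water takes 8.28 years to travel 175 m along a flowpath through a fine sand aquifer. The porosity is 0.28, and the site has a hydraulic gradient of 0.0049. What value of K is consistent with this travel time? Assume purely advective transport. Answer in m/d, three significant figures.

t = 8.28 years = 3022 d
v = L / t = 175 / 3022 = 0.05790 m/d
K = v · n / i = 0.05790 × 0.28 / 0.0049 = 3.31 m/d

3.31 m/d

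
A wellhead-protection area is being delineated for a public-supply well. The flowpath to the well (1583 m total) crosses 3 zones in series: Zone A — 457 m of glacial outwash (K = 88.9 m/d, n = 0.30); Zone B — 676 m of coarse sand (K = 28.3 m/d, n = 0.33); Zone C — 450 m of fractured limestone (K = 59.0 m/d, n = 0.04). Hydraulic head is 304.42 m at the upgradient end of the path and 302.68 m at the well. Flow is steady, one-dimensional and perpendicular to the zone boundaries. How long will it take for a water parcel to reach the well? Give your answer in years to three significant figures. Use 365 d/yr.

Total head drop ΔH = 304.42 − 302.68 = 1.74 m
Continuity: the same q passes through each zone, so ΔH = q·Σ(L_j/K_j) — the zones act as resistances in series.
Σ(L/K) = 457/88.9 + 676/28.3 + 450/59.0 = 5.141 + 23.89 + 7.627 = 36.65 d
q = ΔH / Σ(L/K) = 1.74 / 36.65 = 0.04747 m/d (same in every zone)
Zone A: v = q/n = 0.04747/0.30 = 0.1582 m/d → t_A = 457/0.1582 = 2888 d
Zone B: v = q/n = 0.04747/0.33 = 0.1438 m/d → t_B = 676/0.1438 = 4699 d
Zone C: v = q/n = 0.04747/0.04 = 1.187 m/d → t_C = 450/1.187 = 379.2 d
Total t = 2888 + 4699 + 379.2 = 7967 d
   = 7967 / 365 = 21.8 yr

21.8 years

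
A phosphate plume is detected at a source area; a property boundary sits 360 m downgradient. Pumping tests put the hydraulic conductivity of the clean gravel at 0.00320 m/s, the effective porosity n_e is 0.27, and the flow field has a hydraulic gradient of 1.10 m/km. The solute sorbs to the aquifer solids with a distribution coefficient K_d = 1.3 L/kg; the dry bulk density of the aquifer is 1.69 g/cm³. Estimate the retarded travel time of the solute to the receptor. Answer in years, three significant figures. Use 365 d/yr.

K = 0.00320 m/s × 86400 s/d = 276.5 m/d
q = Ki = 276.5 × 0.0011 = 0.3041 m/d
Average linear velocity = 0.3041 / 0.27 = 1.126 m/d
Retardation R = 1 + ρ_b·K_d/n = 1 + 1.69×1.3/0.27 = 9.137
Contaminant velocity v_c = v/R = 1.126/9.137 = 0.1233 m/d
t = L/v_c = 360/0.1233 = 2920 d
   = 2920/365 = 8.00 yr

8.00 years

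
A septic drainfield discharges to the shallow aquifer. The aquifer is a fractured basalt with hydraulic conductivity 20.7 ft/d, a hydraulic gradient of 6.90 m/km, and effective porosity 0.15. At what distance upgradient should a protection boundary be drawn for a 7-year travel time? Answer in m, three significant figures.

742 m

K = 20.7 ft/d × 0.3048 = 6.309 m/d
Darcy flux q = K·i = 6.309 × 0.0069 = 0.04353 m/d
Seepage velocity v = q / n = 0.04353 / 0.15 = 0.2902 m/d
T = 7 yr × 365 = 2555 d
L = v × T = 0.2902 × 2555 = 741.5 m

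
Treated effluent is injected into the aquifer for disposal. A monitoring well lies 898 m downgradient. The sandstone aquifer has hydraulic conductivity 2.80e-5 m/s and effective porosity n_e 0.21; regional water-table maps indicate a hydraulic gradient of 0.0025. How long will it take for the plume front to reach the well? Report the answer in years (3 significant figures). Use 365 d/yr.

K = 2.80e-5 m/s × 86400 s/d = 2.419 m/d
Darcy flux q = K·i = 2.419 × 0.0025 = 0.006048 m/d
v = Ki/n = 2.419·0.0025/0.21 = 0.02880 m/d
t = L / v = 898 / 0.02880 = 31180 d
   = 31180 / 365 = 85.4 yr

85.4 years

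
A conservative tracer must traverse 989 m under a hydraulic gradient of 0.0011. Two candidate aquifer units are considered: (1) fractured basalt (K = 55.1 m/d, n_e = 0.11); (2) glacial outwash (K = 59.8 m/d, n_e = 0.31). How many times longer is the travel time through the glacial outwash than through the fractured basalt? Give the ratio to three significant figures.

2.60

Unit 1 (fractured basalt): v = 55.1×0.0011/0.11 = 0.5510 m/d, t = 989/0.5510 = 1795 d
Unit 2 (glacial outwash): v = 59.8×0.0011/0.31 = 0.2122 m/d, t = 989/0.2122 = 4661 d
t(glacial outwash) / t(fractured basalt) = 4661/1795 = 2.60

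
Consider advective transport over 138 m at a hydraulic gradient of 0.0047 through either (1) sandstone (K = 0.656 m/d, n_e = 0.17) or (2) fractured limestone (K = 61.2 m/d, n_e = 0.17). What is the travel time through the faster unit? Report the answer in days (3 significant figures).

Unit 1 (sandstone): v = 0.656×0.0047/0.17 = 0.01814 m/d, t = 138/0.01814 = 7609 d
Unit 2 (fractured limestone): v = 61.2×0.0047/0.17 = 1.692 m/d, t = 138/1.692 = 81.56 d
Faster unit: t = 81.6 d

81.6 days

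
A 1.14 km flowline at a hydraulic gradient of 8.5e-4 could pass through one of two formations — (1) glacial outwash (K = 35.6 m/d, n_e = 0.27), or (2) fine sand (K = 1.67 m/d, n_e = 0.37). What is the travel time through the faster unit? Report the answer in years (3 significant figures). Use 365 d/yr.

27.9 years

Unit 1 (glacial outwash): v = 35.6×8.5e-4/0.27 = 0.1121 m/d, t = 1140/0.1121 = 10170 d
Unit 2 (fine sand): v = 1.67×8.5e-4/0.37 = 0.003836 m/d, t = 1140/0.003836 = 297100 d
Faster: 10170 d / 365 = 27.9 yr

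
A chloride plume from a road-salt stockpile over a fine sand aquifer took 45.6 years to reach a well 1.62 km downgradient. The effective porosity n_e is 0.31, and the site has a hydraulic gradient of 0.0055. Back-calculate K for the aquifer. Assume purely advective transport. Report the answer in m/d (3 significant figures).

t = 45.6 years = 16640 d
L = 1.62 km = 1620 m
v = L / t = 1620 / 16640 = 0.09733 m/d
K = v · n / i = 0.09733 × 0.31 / 0.0055 = 5.49 m/d

5.49 m/d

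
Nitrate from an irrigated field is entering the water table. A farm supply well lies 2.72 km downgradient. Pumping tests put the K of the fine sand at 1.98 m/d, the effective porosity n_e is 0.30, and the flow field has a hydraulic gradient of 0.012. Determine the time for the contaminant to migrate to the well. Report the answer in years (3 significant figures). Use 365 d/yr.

94.1 years

q = Ki = 1.98 × 0.012 = 0.02376 m/d
v_s = q/n_e = 0.02376/0.30 = 0.07920 m/d
L = 2.72 km = 2720 m
t = L / v = 2720 / 0.07920 = 34340 d
   = 34340 / 365 = 94.1 yr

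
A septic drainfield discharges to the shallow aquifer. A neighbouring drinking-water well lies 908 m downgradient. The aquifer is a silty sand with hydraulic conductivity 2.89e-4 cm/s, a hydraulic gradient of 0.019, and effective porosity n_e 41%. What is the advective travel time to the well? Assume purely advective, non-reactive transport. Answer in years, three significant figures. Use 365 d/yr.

215 years

K = 2.89e-4 cm/s × 864 = 0.2497 m/d
Specific discharge q = 0.2497 × 0.019 = 0.004744 m/d
v_s = q/n_e = 0.004744/0.41 = 0.01157 m/d
t = L / v = 908 / 0.01157 = 78470 d
   = 78470 / 365 = 215 yr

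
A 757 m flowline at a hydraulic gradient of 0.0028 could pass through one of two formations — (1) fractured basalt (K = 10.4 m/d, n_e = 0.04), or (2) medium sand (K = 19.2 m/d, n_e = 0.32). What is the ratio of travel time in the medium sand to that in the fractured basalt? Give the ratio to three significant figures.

Unit 1 (fractured basalt): v = 10.4×0.0028/0.04 = 0.7280 m/d, t = 757/0.7280 = 1040 d
Unit 2 (medium sand): v = 19.2×0.0028/0.32 = 0.1680 m/d, t = 757/0.1680 = 4506 d
t(medium sand) / t(fractured basalt) = 4506/1040 = 4.33

4.33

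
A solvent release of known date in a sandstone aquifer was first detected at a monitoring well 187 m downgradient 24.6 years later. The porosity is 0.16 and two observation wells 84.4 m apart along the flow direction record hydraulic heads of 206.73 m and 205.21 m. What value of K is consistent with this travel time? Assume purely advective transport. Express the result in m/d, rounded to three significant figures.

Hydraulic gradient i = (206.73 − 205.21) / 84.4 = 1.52 / 84.4 = 0.01801
t = 24.6 years = 8979 d
v = L / t = 187 / 8979 = 0.02083 m/d
K = v · n / i = 0.02083 × 0.16 / 0.01801 = 0.185 m/d

0.185 m/d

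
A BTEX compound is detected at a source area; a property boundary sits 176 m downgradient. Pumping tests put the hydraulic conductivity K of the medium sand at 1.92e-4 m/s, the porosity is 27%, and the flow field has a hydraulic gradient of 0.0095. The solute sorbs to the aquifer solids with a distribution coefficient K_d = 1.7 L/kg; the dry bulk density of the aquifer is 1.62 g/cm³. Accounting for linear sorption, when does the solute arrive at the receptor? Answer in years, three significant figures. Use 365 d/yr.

K = 1.92e-4 m/s × 86400 s/d = 16.59 m/d
Specific discharge q = 16.59 × 0.0095 = 0.1576 m/d
v = Ki/n = 16.59·0.0095/0.27 = 0.5837 m/d
Retardation R = 1 + ρ_b·K_d/n = 1 + 1.62×1.7/0.27 = 11.20
Contaminant velocity v_c = v/R = 0.5837/11.20 = 0.05211 m/d
t = L/v_c = 176/0.05211 = 3377 d
   = 3377/365 = 9.25 yr

9.25 years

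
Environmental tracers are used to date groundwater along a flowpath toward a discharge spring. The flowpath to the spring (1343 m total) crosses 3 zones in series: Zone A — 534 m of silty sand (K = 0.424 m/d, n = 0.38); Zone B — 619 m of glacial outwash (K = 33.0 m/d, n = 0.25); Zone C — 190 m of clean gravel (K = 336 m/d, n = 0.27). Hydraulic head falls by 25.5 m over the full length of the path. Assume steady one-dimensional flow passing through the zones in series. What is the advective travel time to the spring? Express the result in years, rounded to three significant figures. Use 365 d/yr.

Continuity: the same q passes through each zone, so ΔH = q·Σ(L_j/K_j) — the zones act as resistances in series.
Σ(L/K) = 534/0.424 + 619/33.0 + 190/336 = 1259 + 18.76 + 0.5655 = 1279 d
q = ΔH / Σ(L/K) = 25.5 / 1279 = 0.01994 m/d (same in every zone)
Zone A: v = q/n = 0.01994/0.38 = 0.05248 m/d → t_A = 534/0.05248 = 10180 d
Zone B: v = q/n = 0.01994/0.25 = 0.07976 m/d → t_B = 619/0.07976 = 7760 d
Zone C: v = q/n = 0.01994/0.27 = 0.07386 m/d → t_C = 190/0.07386 = 2573 d
Total t = 10180 + 7760 + 2573 = 20510 d
   = 20510 / 365 = 56.2 yr

56.2 years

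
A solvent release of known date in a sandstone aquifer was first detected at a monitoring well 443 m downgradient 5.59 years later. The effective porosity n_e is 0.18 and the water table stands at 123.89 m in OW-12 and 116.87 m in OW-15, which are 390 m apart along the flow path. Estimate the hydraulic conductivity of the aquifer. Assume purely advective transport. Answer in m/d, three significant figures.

Hydraulic gradient i = (123.89 − 116.87) / 390 = 7.02 / 390 = 0.01800
t = 5.59 years = 2040 d
v = L / t = 443 / 2040 = 0.2171 m/d
K = v · n / i = 0.2171 × 0.18 / 0.01800 = 2.17 m/d

2.17 m/d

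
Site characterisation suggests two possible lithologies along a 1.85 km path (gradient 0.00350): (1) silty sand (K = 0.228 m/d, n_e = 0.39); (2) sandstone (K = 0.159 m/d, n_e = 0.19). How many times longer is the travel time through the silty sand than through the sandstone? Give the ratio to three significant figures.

Unit 1 (silty sand): v = 0.228×0.0035/0.39 = 0.002046 m/d, t = 1850/0.002046 = 904100 d
Unit 2 (sandstone): v = 0.159×0.0035/0.19 = 0.002929 m/d, t = 1850/0.002929 = 631600 d
t(silty sand) / t(sandstone) = 904100/631600 = 1.43

1.43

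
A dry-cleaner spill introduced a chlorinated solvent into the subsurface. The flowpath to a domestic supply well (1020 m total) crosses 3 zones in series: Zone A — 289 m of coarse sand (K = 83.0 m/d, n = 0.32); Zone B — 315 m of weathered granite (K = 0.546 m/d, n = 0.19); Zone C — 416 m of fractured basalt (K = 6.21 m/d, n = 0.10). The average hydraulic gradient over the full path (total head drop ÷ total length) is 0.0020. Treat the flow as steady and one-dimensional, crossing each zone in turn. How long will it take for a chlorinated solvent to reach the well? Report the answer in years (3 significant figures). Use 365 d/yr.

Steady 1-D flow in series ⇒ the Darcy flux q is identical in every zone and the zone head losses add (resistances L/K in series).
Σ(L/K) = 289/83.0 + 315/0.546 + 416/6.21 = 3.482 + 576.9 + 66.99 = 647.4 d
K_eq = L_total / Σ(L/K) = 1020 / 647.4 = 1.576 m/d
q = K_eq · i = 1.576 × 0.0020 = 0.003151 m/d (same in every zone)
Zone A: v = q/n = 0.003151/0.32 = 0.009847 m/d → t_A = 289/0.009847 = 29350 d
Zone B: v = q/n = 0.003151/0.19 = 0.01658 m/d → t_B = 315/0.01658 = 18990 d
Zone C: v = q/n = 0.003151/0.10 = 0.03151 m/d → t_C = 416/0.03151 = 13200 d
Total t = 29350 + 18990 + 13200 = 61540 d
   = 61540 / 365 = 169 yr

169 years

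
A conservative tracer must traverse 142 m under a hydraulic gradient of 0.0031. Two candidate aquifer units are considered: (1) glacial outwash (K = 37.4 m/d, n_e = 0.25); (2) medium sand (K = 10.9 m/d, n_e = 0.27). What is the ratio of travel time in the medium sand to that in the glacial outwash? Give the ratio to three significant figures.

Unit 1 (glacial outwash): v = 37.4×0.0031/0.25 = 0.4638 m/d, t = 142/0.4638 = 306.2 d
Unit 2 (medium sand): v = 10.9×0.0031/0.27 = 0.1251 m/d, t = 142/0.1251 = 1135 d
t(medium sand) / t(glacial outwash) = 1135/306.2 = 3.71

3.71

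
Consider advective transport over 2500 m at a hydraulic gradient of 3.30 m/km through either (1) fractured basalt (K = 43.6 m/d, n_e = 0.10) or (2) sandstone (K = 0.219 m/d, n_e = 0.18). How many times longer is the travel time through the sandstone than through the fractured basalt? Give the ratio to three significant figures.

358

Unit 1 (fractured basalt): v = 43.6×0.0033/0.10 = 1.439 m/d, t = 2500/1.439 = 1738 d
Unit 2 (sandstone): v = 0.219×0.0033/0.18 = 0.004015 m/d, t = 2500/0.004015 = 622700 d
t(sandstone) / t(fractured basalt) = 622700/1738 = 358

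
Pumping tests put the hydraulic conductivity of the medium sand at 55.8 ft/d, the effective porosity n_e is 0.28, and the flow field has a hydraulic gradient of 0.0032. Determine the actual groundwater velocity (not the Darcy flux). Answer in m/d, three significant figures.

K = 55.8 ft/d × 0.3048 = 17.01 m/d
q = Ki = 17.01 × 0.0032 = 0.05443 m/d
v_s = q/n_e = 0.05443/0.28 = 0.1944 m/d

0.194 m/d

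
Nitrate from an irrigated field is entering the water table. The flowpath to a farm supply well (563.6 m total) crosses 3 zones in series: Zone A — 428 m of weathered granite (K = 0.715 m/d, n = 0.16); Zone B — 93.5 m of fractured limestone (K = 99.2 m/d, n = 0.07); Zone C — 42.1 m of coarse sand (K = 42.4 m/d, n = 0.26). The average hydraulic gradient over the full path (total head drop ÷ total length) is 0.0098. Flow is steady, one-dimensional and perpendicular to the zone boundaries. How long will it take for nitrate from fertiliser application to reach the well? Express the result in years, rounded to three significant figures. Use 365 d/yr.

Continuity: the same q passes through each zone, so ΔH = q·Σ(L_j/K_j) — the zones act as resistances in series.
Σ(L/K) = 428/0.715 + 93.5/99.2 + 42.1/42.4 = 598.6 + 0.9425 + 0.9929 = 600.5 d
K_eq = L_total / Σ(L/K) = 563.6 / 600.5 = 0.9385 m/d
q = K_eq · i = 0.9385 × 0.0098 = 0.009197 m/d (same in every zone)
Zone A: v = q/n = 0.009197/0.16 = 0.05748 m/d → t_A = 428/0.05748 = 7446 d
Zone B: v = q/n = 0.009197/0.07 = 0.1314 m/d → t_B = 93.5/0.1314 = 711.6 d
Zone C: v = q/n = 0.009197/0.26 = 0.03537 m/d → t_C = 42.1/0.03537 = 1190 d
Total t = 7446 + 711.6 + 1190 = 9347 d
   = 9347 / 365 = 25.6 yr

25.6 years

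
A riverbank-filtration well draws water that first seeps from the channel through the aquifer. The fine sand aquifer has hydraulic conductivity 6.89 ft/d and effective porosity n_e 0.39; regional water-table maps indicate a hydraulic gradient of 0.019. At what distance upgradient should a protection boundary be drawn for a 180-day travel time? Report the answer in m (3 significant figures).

18.4 m

K = 6.89 ft/d × 0.3048 = 2.100 m/d
Darcy flux q = K·i = 2.100 × 0.019 = 0.03990 m/d
v_s = q/n_e = 0.03990/0.39 = 0.1023 m/d
L = v × T = 0.1023 × 180 = 18.42 m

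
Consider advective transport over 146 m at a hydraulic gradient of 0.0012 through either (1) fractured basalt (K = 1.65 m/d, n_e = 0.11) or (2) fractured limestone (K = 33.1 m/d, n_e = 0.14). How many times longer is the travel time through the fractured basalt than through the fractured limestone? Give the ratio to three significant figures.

15.8

Unit 1 (fractured basalt): v = 1.65×0.0012/0.11 = 0.01800 m/d, t = 146/0.01800 = 8111 d
Unit 2 (fractured limestone): v = 33.1×0.0012/0.14 = 0.2837 m/d, t = 146/0.2837 = 514.6 d
t(fractured basalt) / t(fractured limestone) = 8111/514.6 = 15.8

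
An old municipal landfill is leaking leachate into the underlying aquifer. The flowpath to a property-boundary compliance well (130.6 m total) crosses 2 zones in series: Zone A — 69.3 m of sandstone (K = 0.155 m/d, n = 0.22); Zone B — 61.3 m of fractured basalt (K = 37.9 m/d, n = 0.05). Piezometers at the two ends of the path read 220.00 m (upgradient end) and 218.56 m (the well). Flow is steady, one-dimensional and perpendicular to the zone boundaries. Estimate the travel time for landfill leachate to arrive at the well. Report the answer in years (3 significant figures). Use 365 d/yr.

Total head drop ΔH = 220.00 − 218.56 = 1.44 m
Continuity: the same q passes through each zone, so ΔH = q·Σ(L_j/K_j) — the zones act as resistances in series.
Σ(L/K) = 69.3/0.155 + 61.3/37.9 = 447.1 + 1.617 = 448.7 d
q = ΔH / Σ(L/K) = 1.44 / 448.7 = 0.003209 m/d (same in every zone)
Zone A: v = q/n = 0.003209/0.22 = 0.01459 m/d → t_A = 69.3/0.01459 = 4751 d
Zone B: v = q/n = 0.003209/0.05 = 0.06418 m/d → t_B = 61.3/0.06418 = 955.1 d
Total t = 4751 + 955.1 = 5706 d
   = 5706 / 365 = 15.6 yr

15.6 years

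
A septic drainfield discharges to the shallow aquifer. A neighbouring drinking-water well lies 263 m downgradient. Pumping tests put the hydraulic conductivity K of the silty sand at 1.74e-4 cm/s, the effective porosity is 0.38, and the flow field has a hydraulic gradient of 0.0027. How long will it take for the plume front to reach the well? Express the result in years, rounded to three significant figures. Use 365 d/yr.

675 years

K = 1.74e-4 cm/s × 864 = 0.1503 m/d
Specific discharge q = 0.1503 × 0.0027 = 4.059e-4 m/d
Average linear velocity = 4.059e-4 / 0.38 = 0.001068 m/d
t = L / v = 263 / 0.001068 = 246200 d
   = 246200 / 365 = 675 yr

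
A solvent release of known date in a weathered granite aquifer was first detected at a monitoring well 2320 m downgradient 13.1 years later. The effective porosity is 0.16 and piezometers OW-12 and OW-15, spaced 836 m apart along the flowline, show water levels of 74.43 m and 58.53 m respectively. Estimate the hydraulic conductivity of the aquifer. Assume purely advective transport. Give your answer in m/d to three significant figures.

4.08 m/d

Hydraulic gradient i = (74.43 − 58.53) / 836 = 15.90 / 836 = 0.01902
t = 13.1 years = 4782 d
v = L / t = 2320 / 4782 = 0.4852 m/d
K = v · n / i = 0.4852 × 0.16 / 0.01902 = 4.08 m/d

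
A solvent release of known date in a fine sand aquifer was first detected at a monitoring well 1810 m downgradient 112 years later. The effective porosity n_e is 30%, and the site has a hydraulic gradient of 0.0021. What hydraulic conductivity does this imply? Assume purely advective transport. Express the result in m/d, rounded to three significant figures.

t = 112 years = 40880 d
v = L / t = 1810 / 40880 = 0.04428 m/d
K = v · n / i = 0.04428 × 0.30 / 0.0021 = 6.33 m/d

6.33 m/d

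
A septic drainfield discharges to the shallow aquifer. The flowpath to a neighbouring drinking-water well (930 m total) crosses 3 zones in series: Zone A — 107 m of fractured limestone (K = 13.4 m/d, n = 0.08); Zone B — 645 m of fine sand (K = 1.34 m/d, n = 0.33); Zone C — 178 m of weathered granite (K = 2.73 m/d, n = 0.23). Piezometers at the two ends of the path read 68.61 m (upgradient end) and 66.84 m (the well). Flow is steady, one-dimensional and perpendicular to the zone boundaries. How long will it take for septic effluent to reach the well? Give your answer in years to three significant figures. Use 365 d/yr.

225 years

Total head drop ΔH = 68.61 − 66.84 = 1.77 m
Steady 1-D flow in series ⇒ the Darcy flux q is identical in every zone and the zone head losses add (resistances L/K in series).
Σ(L/K) = 107/13.4 + 645/1.34 + 178/2.73 = 7.985 + 481.3 + 65.20 = 554.5 d
q = ΔH / Σ(L/K) = 1.77 / 554.5 = 0.003192 m/d (same in every zone)
Zone A: v = q/n = 0.003192/0.08 = 0.03990 m/d → t_A = 107/0.03990 = 2682 d
Zone B: v = q/n = 0.003192/0.33 = 0.009672 m/d → t_B = 645/0.009672 = 66680 d
Zone C: v = q/n = 0.003192/0.23 = 0.01388 m/d → t_C = 178/0.01388 = 12830 d
Total t = 2682 + 66680 + 12830 = 82190 d
   = 82190 / 365 = 225 yr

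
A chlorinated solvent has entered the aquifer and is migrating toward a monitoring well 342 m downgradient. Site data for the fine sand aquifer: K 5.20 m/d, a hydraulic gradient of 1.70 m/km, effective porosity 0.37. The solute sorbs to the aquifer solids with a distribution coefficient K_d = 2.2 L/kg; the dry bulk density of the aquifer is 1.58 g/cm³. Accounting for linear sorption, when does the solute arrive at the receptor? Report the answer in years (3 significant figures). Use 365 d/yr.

Specific discharge q = 5.20 × 0.0017 = 0.008840 m/d
Seepage velocity v = q / n = 0.008840 / 0.37 = 0.02389 m/d
Retardation R = 1 + ρ_b·K_d/n = 1 + 1.58×2.2/0.37 = 10.39
Contaminant velocity v_c = v/R = 0.02389/10.39 = 0.002298 m/d
t = L/v_c = 342/0.002298 = 148800 d
   = 148800/365 = 408 yr

408 years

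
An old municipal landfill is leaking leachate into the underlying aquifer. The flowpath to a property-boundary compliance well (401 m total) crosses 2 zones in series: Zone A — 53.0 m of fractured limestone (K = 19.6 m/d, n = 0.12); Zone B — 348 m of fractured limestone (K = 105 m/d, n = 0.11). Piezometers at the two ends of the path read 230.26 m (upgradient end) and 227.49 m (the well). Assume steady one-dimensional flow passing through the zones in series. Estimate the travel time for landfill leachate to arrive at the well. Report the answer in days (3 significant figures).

Total head drop ΔH = 230.26 − 227.49 = 2.77 m
Continuity: the same q passes through each zone, so ΔH = q·Σ(L_j/K_j) — the zones act as resistances in series.
Σ(L/K) = 53.0/19.6 + 348/105 = 2.704 + 3.314 = 6.018 d
q = ΔH / Σ(L/K) = 2.77 / 6.018 = 0.4603 m/d (same in every zone)
Zone A: v = q/n = 0.4603/0.12 = 3.835 m/d → t_A = 53.0/3.835 = 13.82 d
Zone B: v = q/n = 0.4603/0.11 = 4.184 m/d → t_B = 348/4.184 = 83.17 d
Total t = 13.82 + 83.17 = 96.99 d

97.0 days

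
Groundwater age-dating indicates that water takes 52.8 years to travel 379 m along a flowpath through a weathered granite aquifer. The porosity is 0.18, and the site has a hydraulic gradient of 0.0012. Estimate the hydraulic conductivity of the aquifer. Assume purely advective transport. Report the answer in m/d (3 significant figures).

2.95 m/d

t = 52.8 years = 19270 d
v = L / t = 379 / 19270 = 0.01967 m/d
K = v · n / i = 0.01967 × 0.18 / 0.0012 = 2.95 m/d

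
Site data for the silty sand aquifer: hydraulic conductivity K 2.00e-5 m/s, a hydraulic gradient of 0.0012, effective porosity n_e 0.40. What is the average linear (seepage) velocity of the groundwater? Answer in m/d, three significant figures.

0.00518 m/d

K = 2.00e-5 m/s × 86400 s/d = 1.728 m/d
Darcy flux q = K·i = 1.728 × 0.0012 = 0.002074 m/d
Seepage velocity v = q / n = 0.002074 / 0.40 = 0.005184 m/d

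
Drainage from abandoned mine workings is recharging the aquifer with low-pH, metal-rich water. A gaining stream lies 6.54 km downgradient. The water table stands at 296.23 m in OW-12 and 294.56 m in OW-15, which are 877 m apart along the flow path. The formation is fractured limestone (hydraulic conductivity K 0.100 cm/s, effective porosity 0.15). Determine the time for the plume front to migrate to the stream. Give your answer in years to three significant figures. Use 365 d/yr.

Hydraulic gradient i = (296.23 − 294.56) / 877 = 1.67 / 877 = 0.001904
K = 0.100 cm/s × 864 = 86.40 m/d
q = Ki = 86.40 × 0.001904 = 0.1645 m/d
Seepage velocity v = q / n = 0.1645 / 0.15 = 1.097 m/d
L = 6.54 km = 6540 m
t = L / v = 6540 / 1.097 = 5963 d
   = 5963 / 365 = 16.3 yr

16.3 years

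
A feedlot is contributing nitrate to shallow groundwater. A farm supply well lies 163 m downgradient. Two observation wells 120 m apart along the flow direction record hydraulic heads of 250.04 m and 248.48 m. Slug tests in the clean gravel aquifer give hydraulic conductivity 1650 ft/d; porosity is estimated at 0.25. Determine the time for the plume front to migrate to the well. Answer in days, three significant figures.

Hydraulic gradient i = (250.04 − 248.48) / 120 = 1.56 / 120 = 0.01300
K = 1650 ft/d × 0.3048 = 502.9 m/d
q = Ki = 502.9 × 0.01300 = 6.538 m/d
v = Ki/n = 502.9·0.01300/0.25 = 26.15 m/d
t = L / v = 163 / 26.15 = 6.233 d

6.23 days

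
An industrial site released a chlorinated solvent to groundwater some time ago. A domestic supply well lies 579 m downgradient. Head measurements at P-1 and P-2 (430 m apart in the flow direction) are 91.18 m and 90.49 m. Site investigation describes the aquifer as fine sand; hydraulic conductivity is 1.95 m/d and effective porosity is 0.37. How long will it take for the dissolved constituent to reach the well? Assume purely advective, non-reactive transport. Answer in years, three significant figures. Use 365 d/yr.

Hydraulic gradient i = (91.18 − 90.49) / 430 = 0.69 / 430 = 0.001605
Specific discharge q = 1.95 × 0.001605 = 0.003129 m/d
v = Ki/n = 1.95·0.001605/0.37 = 0.008457 m/d
t = L / v = 579 / 0.008457 = 68460 d
   = 68460 / 365 = 188 yr

188 years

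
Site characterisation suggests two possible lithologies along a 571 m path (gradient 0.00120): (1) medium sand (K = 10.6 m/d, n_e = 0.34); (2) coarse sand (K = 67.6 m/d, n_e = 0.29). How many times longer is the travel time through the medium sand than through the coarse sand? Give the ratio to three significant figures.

Unit 1 (medium sand): v = 10.6×0.0012/0.34 = 0.03741 m/d, t = 571/0.03741 = 15260 d
Unit 2 (coarse sand): v = 67.6×0.0012/0.29 = 0.2797 m/d, t = 571/0.2797 = 2041 d
t(medium sand) / t(coarse sand) = 15260/2041 = 7.48

7.48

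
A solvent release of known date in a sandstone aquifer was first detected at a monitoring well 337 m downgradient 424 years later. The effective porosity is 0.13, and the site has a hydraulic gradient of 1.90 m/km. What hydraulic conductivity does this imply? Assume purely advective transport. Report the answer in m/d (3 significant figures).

0.149 m/d

t = 424 years = 154800 d
v = L / t = 337 / 154800 = 0.002178 m/d
K = v · n / i = 0.002178 × 0.13 / 0.0019 = 0.149 m/d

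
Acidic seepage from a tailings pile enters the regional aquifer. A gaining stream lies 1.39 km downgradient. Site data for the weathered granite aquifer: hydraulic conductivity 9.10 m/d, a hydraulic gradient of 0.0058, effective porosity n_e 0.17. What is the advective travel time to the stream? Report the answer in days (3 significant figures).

q = Ki = 9.10 × 0.0058 = 0.05278 m/d
Seepage velocity v = q / n = 0.05278 / 0.17 = 0.3105 m/d
L = 1.39 km = 1390 m
t = L / v = 1390 / 0.3105 = 4477 d

4480 days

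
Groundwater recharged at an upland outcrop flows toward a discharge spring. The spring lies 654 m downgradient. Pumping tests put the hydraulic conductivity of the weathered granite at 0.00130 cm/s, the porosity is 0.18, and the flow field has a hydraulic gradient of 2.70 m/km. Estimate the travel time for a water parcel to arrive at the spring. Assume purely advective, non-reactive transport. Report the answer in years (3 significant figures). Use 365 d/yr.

K = 0.00130 cm/s × 864 = 1.123 m/d
Darcy flux q = K·i = 1.123 × 0.0027 = 0.003033 m/d
Average linear velocity = 0.003033 / 0.18 = 0.01685 m/d
t = L / v = 654 / 0.01685 = 38820 d
   = 38820 / 365 = 106 yr

106 years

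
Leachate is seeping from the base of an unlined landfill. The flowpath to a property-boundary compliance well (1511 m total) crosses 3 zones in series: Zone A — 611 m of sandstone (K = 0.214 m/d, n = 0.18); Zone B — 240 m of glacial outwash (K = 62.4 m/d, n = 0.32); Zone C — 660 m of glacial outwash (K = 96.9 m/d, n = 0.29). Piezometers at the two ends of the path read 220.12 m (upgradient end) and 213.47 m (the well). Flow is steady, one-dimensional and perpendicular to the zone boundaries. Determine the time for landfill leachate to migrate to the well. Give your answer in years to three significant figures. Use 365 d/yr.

Total head drop ΔH = 220.12 − 213.47 = 6.65 m
Continuity: the same q passes through each zone, so ΔH = q·Σ(L_j/K_j) — the zones act as resistances in series.
Σ(L/K) = 611/0.214 + 240/62.4 + 660/96.9 = 2855 + 3.846 + 6.811 = 2866 d
q = ΔH / Σ(L/K) = 6.65 / 2866 = 0.002320 m/d (same in every zone)
Zone A: v = q/n = 0.002320/0.18 = 0.01289 m/d → t_A = 611/0.01289 = 47400 d
Zone B: v = q/n = 0.002320/0.32 = 0.007251 m/d → t_B = 240/0.007251 = 33100 d
Zone C: v = q/n = 0.002320/0.29 = 0.008002 m/d → t_C = 660/0.008002 = 82480 d
Total t = 47400 + 33100 + 82480 = 163000 d
   = 163000 / 365 = 447 yr

447 years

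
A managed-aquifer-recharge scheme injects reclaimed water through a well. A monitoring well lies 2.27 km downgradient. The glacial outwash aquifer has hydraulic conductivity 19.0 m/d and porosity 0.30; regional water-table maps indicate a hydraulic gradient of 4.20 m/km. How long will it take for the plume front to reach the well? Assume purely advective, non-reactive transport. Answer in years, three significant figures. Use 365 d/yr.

Specific discharge q = 19.0 × 0.0042 = 0.07980 m/d
Seepage velocity v = q / n = 0.07980 / 0.30 = 0.2660 m/d
L = 2.27 km = 2270 m
t = L / v = 2270 / 0.2660 = 8534 d
   = 8534 / 365 = 23.4 yr

23.4 years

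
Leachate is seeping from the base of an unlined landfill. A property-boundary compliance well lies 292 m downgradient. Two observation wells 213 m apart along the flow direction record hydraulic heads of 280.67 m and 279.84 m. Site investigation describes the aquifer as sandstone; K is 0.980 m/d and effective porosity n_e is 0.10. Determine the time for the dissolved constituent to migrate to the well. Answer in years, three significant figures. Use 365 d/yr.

20.9 years

Hydraulic gradient i = (280.67 − 279.84) / 213 = 0.83 / 213 = 0.003897
q = Ki = 0.980 × 0.003897 = 0.003819 m/d
Seepage velocity v = q / n = 0.003819 / 0.10 = 0.03819 m/d
t = L / v = 292 / 0.03819 = 7646 d
   = 7646 / 365 = 20.9 yr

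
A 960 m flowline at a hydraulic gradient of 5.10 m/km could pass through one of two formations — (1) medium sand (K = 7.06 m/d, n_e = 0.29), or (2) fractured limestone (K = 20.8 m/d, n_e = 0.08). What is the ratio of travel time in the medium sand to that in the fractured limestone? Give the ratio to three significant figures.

10.7

Unit 1 (medium sand): v = 7.06×0.0051/0.29 = 0.1242 m/d, t = 960/0.1242 = 7732 d
Unit 2 (fractured limestone): v = 20.8×0.0051/0.08 = 1.326 m/d, t = 960/1.326 = 724.0 d
t(medium sand) / t(fractured limestone) = 7732/724.0 = 10.7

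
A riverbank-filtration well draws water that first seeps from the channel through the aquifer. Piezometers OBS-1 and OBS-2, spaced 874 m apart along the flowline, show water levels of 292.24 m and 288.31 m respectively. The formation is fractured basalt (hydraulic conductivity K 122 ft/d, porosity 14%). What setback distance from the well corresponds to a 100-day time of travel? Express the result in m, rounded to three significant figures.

Hydraulic gradient i = (292.24 − 288.31) / 874 = 3.93 / 874 = 0.004497
K = 122 ft/d × 0.3048 = 37.19 m/d
Specific discharge q = 37.19 × 0.004497 = 0.1672 m/d
Average linear velocity = 0.1672 / 0.14 = 1.194 m/d
L = v × T = 1.194 × 100 = 119.4 m

119 m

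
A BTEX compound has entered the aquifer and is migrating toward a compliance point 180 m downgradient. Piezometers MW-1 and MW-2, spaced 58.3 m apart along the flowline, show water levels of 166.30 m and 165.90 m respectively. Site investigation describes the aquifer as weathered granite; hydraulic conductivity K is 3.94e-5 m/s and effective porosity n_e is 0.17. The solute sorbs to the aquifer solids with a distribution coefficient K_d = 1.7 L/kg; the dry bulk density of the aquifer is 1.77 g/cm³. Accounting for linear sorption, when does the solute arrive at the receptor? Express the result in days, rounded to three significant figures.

24500 days

Hydraulic gradient i = (166.30 − 165.90) / 58.3 = 0.40 / 58.3 = 0.006861
K = 3.94e-5 m/s × 86400 s/d = 3.404 m/d
Specific discharge q = 3.404 × 0.006861 = 0.02336 m/d
v = Ki/n = 3.404·0.006861/0.17 = 0.1374 m/d
Retardation R = 1 + ρ_b·K_d/n = 1 + 1.77×1.7/0.17 = 18.70
Contaminant velocity v_c = v/R = 0.1374/18.70 = 0.007347 m/d
t = L/v_c = 180/0.007347 = 24500 d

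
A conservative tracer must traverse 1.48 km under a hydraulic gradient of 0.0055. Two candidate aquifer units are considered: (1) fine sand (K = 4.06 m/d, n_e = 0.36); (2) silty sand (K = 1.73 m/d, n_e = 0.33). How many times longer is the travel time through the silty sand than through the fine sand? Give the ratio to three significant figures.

2.15

Unit 1 (fine sand): v = 4.06×0.0055/0.36 = 0.06203 m/d, t = 1480/0.06203 = 23860 d
Unit 2 (silty sand): v = 1.73×0.0055/0.33 = 0.02883 m/d, t = 1480/0.02883 = 51330 d
t(silty sand) / t(fine sand) = 51330/23860 = 2.15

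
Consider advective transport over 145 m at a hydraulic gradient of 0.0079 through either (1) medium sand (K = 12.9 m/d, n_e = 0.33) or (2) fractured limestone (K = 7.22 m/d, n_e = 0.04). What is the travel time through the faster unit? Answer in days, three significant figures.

102 days

Unit 1 (medium sand): v = 12.9×0.0079/0.33 = 0.3088 m/d, t = 145/0.3088 = 469.5 d
Unit 2 (fractured limestone): v = 7.22×0.0079/0.04 = 1.426 m/d, t = 145/1.426 = 101.7 d
Faster unit: t = 102 d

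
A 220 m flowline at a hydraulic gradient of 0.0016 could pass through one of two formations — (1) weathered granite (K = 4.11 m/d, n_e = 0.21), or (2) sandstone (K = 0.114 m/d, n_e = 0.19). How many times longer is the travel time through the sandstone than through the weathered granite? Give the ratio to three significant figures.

32.6

Unit 1 (weathered granite): v = 4.11×0.0016/0.21 = 0.03131 m/d, t = 220/0.03131 = 7026 d
Unit 2 (sandstone): v = 0.114×0.0016/0.19 = 9.600e-4 m/d, t = 220/9.600e-4 = 229200 d
t(sandstone) / t(weathered granite) = 229200/7026 = 32.6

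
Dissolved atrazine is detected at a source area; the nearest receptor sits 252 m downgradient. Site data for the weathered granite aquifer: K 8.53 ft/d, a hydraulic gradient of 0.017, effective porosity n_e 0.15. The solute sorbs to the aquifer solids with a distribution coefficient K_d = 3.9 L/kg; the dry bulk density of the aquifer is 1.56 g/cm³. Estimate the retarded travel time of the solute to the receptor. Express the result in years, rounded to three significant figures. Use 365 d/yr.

97.4 years

K = 8.53 ft/d × 0.3048 = 2.600 m/d
Darcy flux q = K·i = 2.600 × 0.017 = 0.04420 m/d
v_s = q/n_e = 0.04420/0.15 = 0.2947 m/d
Retardation R = 1 + ρ_b·K_d/n = 1 + 1.56×3.9/0.15 = 41.56
Contaminant velocity v_c = v/R = 0.2947/41.56 = 0.007090 m/d
t = L/v_c = 252/0.007090 = 35540 d
   = 35540/365 = 97.4 yr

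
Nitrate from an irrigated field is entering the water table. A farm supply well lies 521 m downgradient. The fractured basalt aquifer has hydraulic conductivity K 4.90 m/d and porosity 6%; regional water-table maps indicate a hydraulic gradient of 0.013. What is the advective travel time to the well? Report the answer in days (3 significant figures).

q = Ki = 4.90 × 0.013 = 0.06370 m/d
v = Ki/n = 4.90·0.013/0.06 = 1.062 m/d
t = L / v = 521 / 1.062 = 490.7 d

491 days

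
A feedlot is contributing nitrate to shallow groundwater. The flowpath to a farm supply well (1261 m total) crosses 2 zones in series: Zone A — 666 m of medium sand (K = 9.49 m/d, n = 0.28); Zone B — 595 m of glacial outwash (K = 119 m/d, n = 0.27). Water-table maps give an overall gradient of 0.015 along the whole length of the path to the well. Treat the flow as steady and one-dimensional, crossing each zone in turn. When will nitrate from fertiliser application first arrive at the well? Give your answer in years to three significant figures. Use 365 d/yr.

3.78 years

Steady 1-D flow in series ⇒ the Darcy flux q is identical in every zone and the zone head losses add (resistances L/K in series).
Σ(L/K) = 666/9.49 + 595/119 = 70.18 + 5.000 = 75.18 d
K_eq = L_total / Σ(L/K) = 1261 / 75.18 = 16.77 m/d
q = K_eq · i = 16.77 × 0.015 = 0.2516 m/d (same in every zone)
Zone A: v = q/n = 0.2516/0.28 = 0.8986 m/d → t_A = 666/0.8986 = 741.2 d
Zone B: v = q/n = 0.2516/0.27 = 0.9318 m/d → t_B = 595/0.9318 = 638.5 d
Total t = 741.2 + 638.5 = 1380 d
   = 1380 / 365 = 3.78 yr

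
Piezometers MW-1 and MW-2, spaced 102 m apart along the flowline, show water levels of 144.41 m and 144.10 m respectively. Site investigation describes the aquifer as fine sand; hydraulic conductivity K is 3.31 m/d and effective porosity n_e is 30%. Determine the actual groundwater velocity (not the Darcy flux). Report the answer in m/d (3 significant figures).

Hydraulic gradient i = (144.41 − 144.10) / 102 = 0.31 / 102 = 0.003039
Specific discharge q = 3.31 × 0.003039 = 0.01006 m/d
v_s = q/n_e = 0.01006/0.30 = 0.03353 m/d

0.0335 m/d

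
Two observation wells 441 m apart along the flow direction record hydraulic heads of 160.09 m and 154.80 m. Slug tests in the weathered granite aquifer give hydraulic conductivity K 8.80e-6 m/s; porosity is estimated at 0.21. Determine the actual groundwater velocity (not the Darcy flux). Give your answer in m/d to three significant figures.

0.0434 m/d

Hydraulic gradient i = (160.09 − 154.80) / 441 = 5.29 / 441 = 0.01200
K = 8.80e-6 m/s × 86400 s/d = 0.7603 m/d
q = Ki = 0.7603 × 0.01200 = 0.009120 m/d
v_s = q/n_e = 0.009120/0.21 = 0.04343 m/d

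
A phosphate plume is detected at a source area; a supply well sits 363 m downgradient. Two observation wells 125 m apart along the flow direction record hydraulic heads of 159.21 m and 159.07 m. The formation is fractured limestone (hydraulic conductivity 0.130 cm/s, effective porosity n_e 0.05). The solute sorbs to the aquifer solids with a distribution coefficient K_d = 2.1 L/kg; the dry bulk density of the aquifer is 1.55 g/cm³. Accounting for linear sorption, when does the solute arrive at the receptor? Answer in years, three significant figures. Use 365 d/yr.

Hydraulic gradient i = (159.21 − 159.07) / 125 = 0.14 / 125 = 0.001120
K = 0.130 cm/s × 864 = 112.3 m/d
q = Ki = 112.3 × 0.001120 = 0.1258 m/d
Average linear velocity = 0.1258 / 0.05 = 2.516 m/d
Retardation R = 1 + ρ_b·K_d/n = 1 + 1.55×2.1/0.05 = 66.10
Contaminant velocity v_c = v/R = 2.516/66.10 = 0.03806 m/d
t = L/v_c = 363/0.03806 = 9537 d
   = 9537/365 = 26.1 yr

26.1 years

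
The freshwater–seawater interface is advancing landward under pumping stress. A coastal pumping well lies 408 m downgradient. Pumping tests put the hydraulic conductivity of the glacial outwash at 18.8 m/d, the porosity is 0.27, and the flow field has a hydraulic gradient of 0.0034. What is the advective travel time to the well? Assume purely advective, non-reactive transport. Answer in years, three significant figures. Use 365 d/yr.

Darcy flux q = K·i = 18.8 × 0.0034 = 0.06392 m/d
v_s = q/n_e = 0.06392/0.27 = 0.2367 m/d
t = L / v = 408 / 0.2367 = 1723 d
   = 1723 / 365 = 4.72 yr

4.72 years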